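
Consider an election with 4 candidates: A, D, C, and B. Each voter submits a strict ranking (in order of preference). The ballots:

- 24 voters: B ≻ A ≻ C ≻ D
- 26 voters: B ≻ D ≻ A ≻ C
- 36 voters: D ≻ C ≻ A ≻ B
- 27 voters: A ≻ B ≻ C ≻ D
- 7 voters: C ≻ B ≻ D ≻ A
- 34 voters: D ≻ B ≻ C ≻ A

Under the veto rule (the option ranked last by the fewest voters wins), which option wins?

C

Last-place votes: A 41, D 51, C 26, B 36.
C is ranked last by the fewest voters, so C wins.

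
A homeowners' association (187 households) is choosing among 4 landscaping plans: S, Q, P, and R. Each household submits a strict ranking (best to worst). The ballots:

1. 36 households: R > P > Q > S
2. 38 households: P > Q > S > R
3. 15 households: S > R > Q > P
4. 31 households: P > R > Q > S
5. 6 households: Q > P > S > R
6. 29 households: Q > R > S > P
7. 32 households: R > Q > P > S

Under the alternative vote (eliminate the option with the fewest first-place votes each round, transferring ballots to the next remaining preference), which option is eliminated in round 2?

Q

Round 1: S 15, Q 35, P 69, R 68. Eliminate S.
Round 2: Q 35, P 69, R 83. Eliminate Q.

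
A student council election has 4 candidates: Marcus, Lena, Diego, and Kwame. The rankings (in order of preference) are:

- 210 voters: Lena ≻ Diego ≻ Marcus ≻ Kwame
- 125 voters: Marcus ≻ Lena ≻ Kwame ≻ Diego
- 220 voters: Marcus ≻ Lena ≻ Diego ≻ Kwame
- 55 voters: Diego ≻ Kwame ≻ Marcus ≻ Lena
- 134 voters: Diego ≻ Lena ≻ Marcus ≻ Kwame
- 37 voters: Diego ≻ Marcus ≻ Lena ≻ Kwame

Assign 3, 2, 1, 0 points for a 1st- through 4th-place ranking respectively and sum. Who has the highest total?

Lena

Marcus: 210·1 + 125·3 + 220·3 + 55·1 + 134·1 + 37·2 = 1508
Lena: 210·3 + 125·2 + 220·2 + 55·0 + 134·2 + 37·1 = 1625
Diego: 210·2 + 125·0 + 220·1 + 55·3 + 134·3 + 37·3 = 1318
Kwame: 210·0 + 125·1 + 220·0 + 55·2 + 134·0 + 37·0 = 235
Lena has the highest Borda score (1625).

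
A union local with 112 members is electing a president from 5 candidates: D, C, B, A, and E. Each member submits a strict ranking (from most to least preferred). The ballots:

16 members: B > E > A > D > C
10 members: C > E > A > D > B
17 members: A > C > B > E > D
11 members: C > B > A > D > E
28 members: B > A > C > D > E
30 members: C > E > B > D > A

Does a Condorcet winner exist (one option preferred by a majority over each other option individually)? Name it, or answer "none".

none

Checking pairwise contests:
C beats D 96–16.
A beats C 61–51.
C beats B 68–44.
B beats A 85–27.
C beats E 96–16.
Every option loses at least one head-to-head, so there is no Condorcet winner.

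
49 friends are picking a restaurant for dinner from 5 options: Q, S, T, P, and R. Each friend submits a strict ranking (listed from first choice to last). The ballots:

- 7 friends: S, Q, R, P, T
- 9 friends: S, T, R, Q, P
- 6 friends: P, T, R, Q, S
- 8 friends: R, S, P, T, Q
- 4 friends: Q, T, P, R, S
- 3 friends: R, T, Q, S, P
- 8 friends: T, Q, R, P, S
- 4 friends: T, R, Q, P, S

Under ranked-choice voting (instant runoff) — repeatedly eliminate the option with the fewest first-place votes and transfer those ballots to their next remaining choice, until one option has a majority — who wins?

Round 1: Q 4, S 16, T 12, P 6, R 11. Eliminate Q.
Round 2: S 16, T 16, P 6, R 11. Eliminate P.
Round 3: S 16, T 22, R 11. Eliminate R.
Round 4: S 24, T 25. T has a majority.

T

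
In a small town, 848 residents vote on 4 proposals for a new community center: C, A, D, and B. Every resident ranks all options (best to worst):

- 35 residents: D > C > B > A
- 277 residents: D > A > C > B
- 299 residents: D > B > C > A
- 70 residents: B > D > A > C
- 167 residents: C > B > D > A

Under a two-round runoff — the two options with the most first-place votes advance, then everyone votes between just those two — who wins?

D

Round 1 first-place votes: C 167, A 0, D 611, B 70.
D and C advance.
Runoff: D is preferred to C by 681 voters; C by 167.
D wins the runoff.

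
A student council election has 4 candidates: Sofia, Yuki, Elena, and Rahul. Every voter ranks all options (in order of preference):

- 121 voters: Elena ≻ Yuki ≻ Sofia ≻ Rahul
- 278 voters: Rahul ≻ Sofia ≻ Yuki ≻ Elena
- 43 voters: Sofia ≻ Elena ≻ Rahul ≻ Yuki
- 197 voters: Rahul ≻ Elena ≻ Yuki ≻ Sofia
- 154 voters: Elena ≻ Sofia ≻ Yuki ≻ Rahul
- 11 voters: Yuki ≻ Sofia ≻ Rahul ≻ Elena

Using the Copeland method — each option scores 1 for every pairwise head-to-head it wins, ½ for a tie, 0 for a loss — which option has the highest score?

Rahul

Sofia: beats Yuki; loses to Elena and Rahul → score 1.
Yuki: loses to Sofia, Elena, and Rahul → score 0.
Elena: beats Sofia and Yuki; loses to Rahul → score 2.
Rahul: beats Sofia, Yuki, and Elena → score 3.
Rahul has the best pairwise record.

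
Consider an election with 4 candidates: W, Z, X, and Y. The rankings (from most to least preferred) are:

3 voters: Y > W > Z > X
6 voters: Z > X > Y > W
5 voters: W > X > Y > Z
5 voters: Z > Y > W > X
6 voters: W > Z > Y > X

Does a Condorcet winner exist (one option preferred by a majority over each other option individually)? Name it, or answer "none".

none

Checking pairwise contests:
Y beats W 14–11.
W beats Z 14–11.
W beats X 19–6.
Z beats Y 17–8.
Every option loses at least one head-to-head, so there is no Condorcet winner.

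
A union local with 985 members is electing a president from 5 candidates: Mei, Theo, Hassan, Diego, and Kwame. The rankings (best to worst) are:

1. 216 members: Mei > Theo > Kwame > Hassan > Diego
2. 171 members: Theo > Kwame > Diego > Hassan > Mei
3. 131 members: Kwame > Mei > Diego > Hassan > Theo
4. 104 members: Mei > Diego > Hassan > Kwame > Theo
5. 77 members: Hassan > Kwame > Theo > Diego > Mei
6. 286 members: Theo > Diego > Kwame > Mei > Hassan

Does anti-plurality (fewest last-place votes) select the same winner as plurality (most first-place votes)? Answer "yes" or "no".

Anti-plurality — last-place votes: Mei 248, Theo 235, Hassan 286, Diego 216, Kwame 0. Winner: Kwame.
Plurality — first-place votes: Mei 320, Theo 457, Hassan 77, Diego 0, Kwame 131. Winner: Theo.
The two methods disagree.

no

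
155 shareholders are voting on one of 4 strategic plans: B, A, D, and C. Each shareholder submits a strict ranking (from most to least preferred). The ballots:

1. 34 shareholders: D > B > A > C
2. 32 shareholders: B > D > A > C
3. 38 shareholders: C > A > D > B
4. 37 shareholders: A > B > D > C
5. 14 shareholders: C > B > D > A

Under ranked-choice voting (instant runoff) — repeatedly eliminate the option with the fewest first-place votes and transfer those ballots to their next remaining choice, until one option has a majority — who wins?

Round 1: B 32, A 37, D 34, C 52. Eliminate B.
Round 2: A 37, D 66, C 52. Eliminate A.
Round 3: D 103, C 52. D has a majority.

D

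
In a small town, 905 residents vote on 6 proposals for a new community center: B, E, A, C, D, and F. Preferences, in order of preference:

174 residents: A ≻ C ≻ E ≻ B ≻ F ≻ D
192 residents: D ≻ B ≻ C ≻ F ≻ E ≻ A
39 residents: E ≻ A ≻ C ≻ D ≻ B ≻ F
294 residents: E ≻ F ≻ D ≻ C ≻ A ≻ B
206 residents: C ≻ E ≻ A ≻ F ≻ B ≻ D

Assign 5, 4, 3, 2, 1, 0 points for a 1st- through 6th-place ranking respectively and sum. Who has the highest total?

E

B: 174·2 + 192·4 + 39·1 + 294·0 + 206·1 = 1361
E: 174·3 + 192·1 + 39·5 + 294·5 + 206·4 = 3203
A: 174·5 + 192·0 + 39·4 + 294·1 + 206·3 = 1938
C: 174·4 + 192·3 + 39·3 + 294·2 + 206·5 = 3007
D: 174·0 + 192·5 + 39·2 + 294·3 + 206·0 = 1920
F: 174·1 + 192·2 + 39·0 + 294·4 + 206·2 = 2146
E has the highest Borda score (3203).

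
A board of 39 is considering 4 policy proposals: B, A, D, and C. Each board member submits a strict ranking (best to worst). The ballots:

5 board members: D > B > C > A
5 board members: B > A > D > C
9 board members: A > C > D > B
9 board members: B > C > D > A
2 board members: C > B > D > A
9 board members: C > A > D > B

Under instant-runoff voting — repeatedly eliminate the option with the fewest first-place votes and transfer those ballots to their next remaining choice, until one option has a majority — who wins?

C

Round 1: B 14, A 9, D 5, C 11. Eliminate D.
Round 2: B 19, A 9, C 11. Eliminate A.
Round 3: B 19, C 20. C has a majority.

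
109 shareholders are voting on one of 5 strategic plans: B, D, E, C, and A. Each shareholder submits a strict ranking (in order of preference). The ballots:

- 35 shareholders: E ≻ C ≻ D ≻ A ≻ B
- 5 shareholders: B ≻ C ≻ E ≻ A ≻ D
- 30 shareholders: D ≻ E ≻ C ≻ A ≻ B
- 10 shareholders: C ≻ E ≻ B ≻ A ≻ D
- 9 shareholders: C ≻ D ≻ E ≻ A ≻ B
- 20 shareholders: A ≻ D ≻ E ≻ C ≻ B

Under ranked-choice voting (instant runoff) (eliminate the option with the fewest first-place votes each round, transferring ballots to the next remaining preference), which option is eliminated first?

B

Round 1: B 5, D 30, E 35, C 19, A 20. Eliminate B.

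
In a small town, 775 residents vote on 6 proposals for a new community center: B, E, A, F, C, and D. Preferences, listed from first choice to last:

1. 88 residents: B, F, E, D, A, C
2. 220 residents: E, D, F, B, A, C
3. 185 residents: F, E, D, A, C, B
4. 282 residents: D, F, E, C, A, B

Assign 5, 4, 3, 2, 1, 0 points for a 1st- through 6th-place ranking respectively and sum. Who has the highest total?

F

B: 88·5 + 220·2 + 185·0 + 282·0 = 880
E: 88·3 + 220·5 + 185·4 + 282·3 = 2950
A: 88·1 + 220·1 + 185·2 + 282·1 = 960
F: 88·4 + 220·3 + 185·5 + 282·4 = 3065
C: 88·0 + 220·0 + 185·1 + 282·2 = 749
D: 88·2 + 220·4 + 185·3 + 282·5 = 3021
F has the highest Borda score (3065).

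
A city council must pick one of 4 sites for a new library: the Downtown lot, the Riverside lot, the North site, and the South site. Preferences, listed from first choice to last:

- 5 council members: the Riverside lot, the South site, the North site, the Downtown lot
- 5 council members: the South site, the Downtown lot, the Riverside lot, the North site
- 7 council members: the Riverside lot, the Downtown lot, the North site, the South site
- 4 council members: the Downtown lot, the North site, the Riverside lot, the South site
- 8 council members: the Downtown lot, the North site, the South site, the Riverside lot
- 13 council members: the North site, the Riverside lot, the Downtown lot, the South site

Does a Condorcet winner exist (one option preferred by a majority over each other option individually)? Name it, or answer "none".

none

Checking pairwise contests:
the Riverside lot beats the Downtown lot 25–17.
the North site beats the Riverside lot 25–17.
the Downtown lot beats the North site 24–18.
the Downtown lot beats the South site 32–10.
Every option loses at least one head-to-head, so there is no Condorcet winner.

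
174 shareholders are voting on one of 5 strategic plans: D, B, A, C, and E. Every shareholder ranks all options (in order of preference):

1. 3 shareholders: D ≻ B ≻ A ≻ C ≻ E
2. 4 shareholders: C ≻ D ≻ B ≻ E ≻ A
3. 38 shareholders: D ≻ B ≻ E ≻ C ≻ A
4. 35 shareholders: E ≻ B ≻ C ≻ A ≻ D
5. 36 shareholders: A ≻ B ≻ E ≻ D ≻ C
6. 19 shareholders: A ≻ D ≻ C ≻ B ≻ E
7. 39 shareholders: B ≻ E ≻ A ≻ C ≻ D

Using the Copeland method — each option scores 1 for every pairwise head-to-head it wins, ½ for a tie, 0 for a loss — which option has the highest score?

D: beats C; loses to B, A, and E → score 1.
B: beats D, A, C, and E → score 4.
A: beats D and C; loses to B and E → score 2.
C: loses to D, B, A, and E → score 0.
E: beats D, A, and C; loses to B → score 3.
B has the best pairwise record.

B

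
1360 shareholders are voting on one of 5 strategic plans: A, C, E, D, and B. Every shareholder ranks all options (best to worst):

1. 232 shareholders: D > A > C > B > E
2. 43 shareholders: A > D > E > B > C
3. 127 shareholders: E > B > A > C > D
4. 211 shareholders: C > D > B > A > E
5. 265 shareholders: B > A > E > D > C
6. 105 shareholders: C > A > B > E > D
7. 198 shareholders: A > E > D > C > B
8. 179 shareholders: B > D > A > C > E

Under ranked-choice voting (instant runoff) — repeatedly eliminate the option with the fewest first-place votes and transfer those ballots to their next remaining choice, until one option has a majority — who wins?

Round 1: A 241, C 316, E 127, D 232, B 444. Eliminate E.
Round 2: A 241, C 316, D 232, B 571. Eliminate D.
Round 3: A 473, C 316, B 571. Eliminate C.
Round 4: A 578, B 782. B has a majority.

B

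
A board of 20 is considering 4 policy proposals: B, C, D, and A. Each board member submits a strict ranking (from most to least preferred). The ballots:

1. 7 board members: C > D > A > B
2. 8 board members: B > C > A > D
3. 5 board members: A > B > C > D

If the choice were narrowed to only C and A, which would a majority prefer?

C

Voters preferring C to A: 15; preferring A to C: 5.
C wins the head-to-head.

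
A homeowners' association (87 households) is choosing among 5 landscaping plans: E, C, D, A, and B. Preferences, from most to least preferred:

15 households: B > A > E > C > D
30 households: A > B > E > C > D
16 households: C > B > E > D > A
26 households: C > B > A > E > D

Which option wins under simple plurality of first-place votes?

C

First-place votes: E 0, C 42, D 0, A 30, B 15.
C has the most first-place votes.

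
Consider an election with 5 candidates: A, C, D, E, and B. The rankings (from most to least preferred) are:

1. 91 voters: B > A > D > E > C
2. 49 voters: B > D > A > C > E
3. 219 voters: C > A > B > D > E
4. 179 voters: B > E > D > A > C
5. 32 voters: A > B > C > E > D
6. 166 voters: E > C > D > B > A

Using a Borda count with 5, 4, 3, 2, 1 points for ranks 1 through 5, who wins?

A: 91·4 + 49·3 + 219·4 + 179·2 + 32·5 + 166·1 = 2071
C: 91·1 + 49·2 + 219·5 + 179·1 + 32·3 + 166·4 = 2223
D: 91·3 + 49·4 + 219·2 + 179·3 + 32·1 + 166·3 = 1974
E: 91·2 + 49·1 + 219·1 + 179·4 + 32·2 + 166·5 = 2060
B: 91·5 + 49·5 + 219·3 + 179·5 + 32·4 + 166·2 = 2712
B has the highest Borda score (2712).

B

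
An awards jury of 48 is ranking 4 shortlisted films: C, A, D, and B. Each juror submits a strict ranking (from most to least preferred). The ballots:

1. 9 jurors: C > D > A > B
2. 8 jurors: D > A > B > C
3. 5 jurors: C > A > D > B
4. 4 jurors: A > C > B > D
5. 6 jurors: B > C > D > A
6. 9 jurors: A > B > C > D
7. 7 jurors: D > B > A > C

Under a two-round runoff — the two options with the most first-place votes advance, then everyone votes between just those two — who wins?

Round 1 first-place votes: C 14, A 13, D 15, B 6.
D and C advance.
Runoff: D is preferred to C by 15 voters; C by 33.
C wins the runoff.

C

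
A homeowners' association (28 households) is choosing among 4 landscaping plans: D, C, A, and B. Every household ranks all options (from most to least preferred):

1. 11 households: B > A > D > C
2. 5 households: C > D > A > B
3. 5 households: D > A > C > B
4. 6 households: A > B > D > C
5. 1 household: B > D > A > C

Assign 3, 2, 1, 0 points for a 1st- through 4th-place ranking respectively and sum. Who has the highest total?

D: 11·1 + 5·2 + 5·3 + 6·1 + 1·2 = 44
C: 11·0 + 5·3 + 5·1 + 6·0 + 1·0 = 20
A: 11·2 + 5·1 + 5·2 + 6·3 + 1·1 = 56
B: 11·3 + 5·0 + 5·0 + 6·2 + 1·3 = 48
A has the highest Borda score (56).

A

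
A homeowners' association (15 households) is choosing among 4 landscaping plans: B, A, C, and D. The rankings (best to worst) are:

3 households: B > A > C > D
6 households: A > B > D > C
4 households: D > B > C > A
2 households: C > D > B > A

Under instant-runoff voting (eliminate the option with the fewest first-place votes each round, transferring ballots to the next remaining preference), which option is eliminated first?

Round 1: B 3, A 6, C 2, D 4. Eliminate C.

C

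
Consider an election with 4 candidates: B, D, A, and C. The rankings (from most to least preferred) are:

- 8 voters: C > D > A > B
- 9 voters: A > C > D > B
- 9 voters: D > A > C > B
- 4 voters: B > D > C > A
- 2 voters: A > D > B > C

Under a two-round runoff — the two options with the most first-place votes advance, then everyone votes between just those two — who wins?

D

Round 1 first-place votes: B 4, D 9, A 11, C 8.
A and D advance.
Runoff: A is preferred to D by 11 voters; D by 21.
D wins the runoff.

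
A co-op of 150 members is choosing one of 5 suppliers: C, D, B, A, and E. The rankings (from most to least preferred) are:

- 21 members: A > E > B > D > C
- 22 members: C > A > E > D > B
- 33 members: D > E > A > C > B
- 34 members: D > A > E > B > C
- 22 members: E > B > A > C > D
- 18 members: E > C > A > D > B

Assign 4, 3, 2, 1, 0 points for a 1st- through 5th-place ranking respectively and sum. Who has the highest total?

C: 21·0 + 22·4 + 33·1 + 34·0 + 22·1 + 18·3 = 197
D: 21·1 + 22·1 + 33·4 + 34·4 + 22·0 + 18·1 = 329
B: 21·2 + 22·0 + 33·0 + 34·1 + 22·3 + 18·0 = 142
A: 21·4 + 22·3 + 33·2 + 34·3 + 22·2 + 18·2 = 398
E: 21·3 + 22·2 + 33·3 + 34·2 + 22·4 + 18·4 = 434
E has the highest Borda score (434).

E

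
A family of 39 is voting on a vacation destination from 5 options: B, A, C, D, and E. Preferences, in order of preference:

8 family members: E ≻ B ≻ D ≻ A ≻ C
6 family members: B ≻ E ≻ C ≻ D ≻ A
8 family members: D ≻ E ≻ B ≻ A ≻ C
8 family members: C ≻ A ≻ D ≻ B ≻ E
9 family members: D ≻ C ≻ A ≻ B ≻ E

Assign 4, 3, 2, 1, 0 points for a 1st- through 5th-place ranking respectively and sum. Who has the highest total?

B: 8·3 + 6·4 + 8·2 + 8·1 + 9·1 = 81
A: 8·1 + 6·0 + 8·1 + 8·3 + 9·2 = 58
C: 8·0 + 6·2 + 8·0 + 8·4 + 9·3 = 71
D: 8·2 + 6·1 + 8·4 + 8·2 + 9·4 = 106
E: 8·4 + 6·3 + 8·3 + 8·0 + 9·0 = 74
D has the highest Borda score (106).

D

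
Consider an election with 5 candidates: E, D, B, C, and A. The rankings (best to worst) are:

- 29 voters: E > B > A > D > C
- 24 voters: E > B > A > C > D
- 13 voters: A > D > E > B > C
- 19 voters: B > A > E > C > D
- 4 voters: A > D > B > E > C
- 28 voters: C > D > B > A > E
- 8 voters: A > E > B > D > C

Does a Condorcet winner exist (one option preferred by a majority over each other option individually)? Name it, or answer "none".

Checking pairwise contests:
A beats E 72–53.
E beats D 80–45.
E beats B 74–51.
E beats C 97–28.
B beats A 100–25.
Every option loses at least one head-to-head, so there is no Condorcet winner.

none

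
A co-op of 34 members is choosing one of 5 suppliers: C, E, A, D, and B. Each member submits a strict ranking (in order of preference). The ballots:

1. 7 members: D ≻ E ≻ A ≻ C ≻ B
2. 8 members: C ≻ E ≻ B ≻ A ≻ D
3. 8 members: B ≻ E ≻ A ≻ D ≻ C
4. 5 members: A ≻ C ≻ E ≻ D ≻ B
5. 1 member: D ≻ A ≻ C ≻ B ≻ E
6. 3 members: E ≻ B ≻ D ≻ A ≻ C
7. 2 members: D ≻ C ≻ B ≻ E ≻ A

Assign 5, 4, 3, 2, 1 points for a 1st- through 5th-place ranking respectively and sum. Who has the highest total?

E

C: 7·2 + 8·5 + 8·1 + 5·4 + 1·3 + 3·1 + 2·4 = 96
E: 7·4 + 8·4 + 8·4 + 5·3 + 1·1 + 3·5 + 2·2 = 127
A: 7·3 + 8·2 + 8·3 + 5·5 + 1·4 + 3·2 + 2·1 = 98
D: 7·5 + 8·1 + 8·2 + 5·2 + 1·5 + 3·3 + 2·5 = 93
B: 7·1 + 8·3 + 8·5 + 5·1 + 1·2 + 3·4 + 2·3 = 96
E has the highest Borda score (127).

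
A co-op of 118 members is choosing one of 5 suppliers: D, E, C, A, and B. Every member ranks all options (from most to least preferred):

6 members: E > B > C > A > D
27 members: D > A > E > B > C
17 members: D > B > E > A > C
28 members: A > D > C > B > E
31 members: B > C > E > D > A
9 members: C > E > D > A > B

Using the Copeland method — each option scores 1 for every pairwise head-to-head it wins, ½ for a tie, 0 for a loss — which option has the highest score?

D

D: beats E, C, A, and B → score 4.
E: beats A; loses to D, C, and B → score 1.
C: beats E; loses to D, A, and B → score 1.
A: beats C and B; loses to D and E → score 2.
B: beats E and C; loses to D and A → score 2.
D has the best pairwise record.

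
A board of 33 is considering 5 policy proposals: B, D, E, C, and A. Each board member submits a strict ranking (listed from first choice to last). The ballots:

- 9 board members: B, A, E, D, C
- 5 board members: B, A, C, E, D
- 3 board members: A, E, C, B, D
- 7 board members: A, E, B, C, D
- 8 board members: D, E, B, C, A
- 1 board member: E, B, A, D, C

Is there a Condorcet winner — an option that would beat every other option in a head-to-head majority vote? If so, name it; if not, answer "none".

Checking pairwise contests:
E beats B 19–14.
B beats D 25–8.
A beats E 24–9.
B beats C 30–3.
B beats A 23–10.
Every option loses at least one head-to-head, so there is no Condorcet winner.

none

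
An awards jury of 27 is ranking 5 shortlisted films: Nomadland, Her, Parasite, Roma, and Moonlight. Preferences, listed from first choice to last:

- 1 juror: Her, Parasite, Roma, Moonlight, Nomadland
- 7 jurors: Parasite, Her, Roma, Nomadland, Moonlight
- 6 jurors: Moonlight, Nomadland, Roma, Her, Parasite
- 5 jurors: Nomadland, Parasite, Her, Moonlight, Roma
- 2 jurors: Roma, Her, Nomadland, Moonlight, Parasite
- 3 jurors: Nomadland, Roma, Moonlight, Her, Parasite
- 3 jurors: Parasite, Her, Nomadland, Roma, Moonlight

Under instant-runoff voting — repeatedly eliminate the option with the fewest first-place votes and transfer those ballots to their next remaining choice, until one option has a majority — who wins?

Round 1: Nomadland 8, Her 1, Parasite 10, Roma 2, Moonlight 6. Eliminate Her.
Round 2: Nomadland 8, Parasite 11, Roma 2, Moonlight 6. Eliminate Roma.
Round 3: Nomadland 10, Parasite 11, Moonlight 6. Eliminate Moonlight.
Round 4: Nomadland 16, Parasite 11. Nomadland has a majority.

Nomadland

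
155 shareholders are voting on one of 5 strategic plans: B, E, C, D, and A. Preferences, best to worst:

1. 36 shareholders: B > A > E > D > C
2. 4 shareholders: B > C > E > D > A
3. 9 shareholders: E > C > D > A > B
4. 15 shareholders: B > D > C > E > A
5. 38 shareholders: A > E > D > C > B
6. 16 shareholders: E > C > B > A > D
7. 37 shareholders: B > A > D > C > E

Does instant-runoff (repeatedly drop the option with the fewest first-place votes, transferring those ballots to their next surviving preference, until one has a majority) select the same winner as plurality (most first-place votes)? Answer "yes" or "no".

Instant-runoff — R1 B 92, E 25, C 0, D 0, A 38 (B winner). Winner: B.
Plurality — first-place votes: B 92, E 25, C 0, D 0, A 38. Winner: B.
The two methods agree.

yes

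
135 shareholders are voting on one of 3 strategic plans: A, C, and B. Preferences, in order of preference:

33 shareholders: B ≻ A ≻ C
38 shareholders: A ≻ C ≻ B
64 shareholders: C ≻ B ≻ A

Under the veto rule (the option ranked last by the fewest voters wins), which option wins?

Last-place votes: A 64, C 33, B 38.
C is ranked last by the fewest voters, so C wins.

C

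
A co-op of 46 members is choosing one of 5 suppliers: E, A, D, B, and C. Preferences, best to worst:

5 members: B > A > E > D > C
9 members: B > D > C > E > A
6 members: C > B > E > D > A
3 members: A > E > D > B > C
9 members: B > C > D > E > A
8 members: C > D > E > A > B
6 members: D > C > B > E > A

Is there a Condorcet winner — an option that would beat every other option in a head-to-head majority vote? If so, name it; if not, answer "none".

B vs E: 35–11 for B.
B vs A: 35–11 for B.
B vs D: 29–17 for B.
B vs C: 26–20 for B.
B beats every other option head-to-head.

B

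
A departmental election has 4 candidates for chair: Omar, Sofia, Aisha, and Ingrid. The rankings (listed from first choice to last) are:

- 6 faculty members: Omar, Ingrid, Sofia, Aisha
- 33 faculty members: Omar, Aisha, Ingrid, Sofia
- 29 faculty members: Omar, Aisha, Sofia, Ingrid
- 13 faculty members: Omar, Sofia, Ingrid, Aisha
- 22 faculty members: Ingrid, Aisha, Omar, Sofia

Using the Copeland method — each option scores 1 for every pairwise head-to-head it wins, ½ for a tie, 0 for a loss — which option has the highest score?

Omar

Omar: beats Sofia, Aisha, and Ingrid → score 3.
Sofia: loses to Omar, Aisha, and Ingrid → score 0.
Aisha: beats Sofia and Ingrid; loses to Omar → score 2.
Ingrid: beats Sofia; loses to Omar and Aisha → score 1.
Omar has the best pairwise record.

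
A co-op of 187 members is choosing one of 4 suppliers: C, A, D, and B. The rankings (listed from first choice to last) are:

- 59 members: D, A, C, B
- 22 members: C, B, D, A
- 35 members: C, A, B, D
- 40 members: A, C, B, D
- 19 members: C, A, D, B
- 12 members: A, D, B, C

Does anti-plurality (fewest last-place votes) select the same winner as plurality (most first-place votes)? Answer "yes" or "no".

Anti-plurality — last-place votes: C 12, A 22, D 75, B 78. Winner: C.
Plurality — first-place votes: C 76, A 52, D 59, B 0. Winner: C.
The two methods agree.

yes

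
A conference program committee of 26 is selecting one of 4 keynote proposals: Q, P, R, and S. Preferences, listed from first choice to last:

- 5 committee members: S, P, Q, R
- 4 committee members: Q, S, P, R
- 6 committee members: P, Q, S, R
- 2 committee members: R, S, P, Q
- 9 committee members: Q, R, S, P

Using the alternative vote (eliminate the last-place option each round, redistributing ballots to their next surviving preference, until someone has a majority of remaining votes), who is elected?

Q

Round 1: Q 13, P 6, R 2, S 5. Eliminate R.
Round 2: Q 13, P 6, S 7. Eliminate P.
Round 3: Q 19, S 7. Q has a majority.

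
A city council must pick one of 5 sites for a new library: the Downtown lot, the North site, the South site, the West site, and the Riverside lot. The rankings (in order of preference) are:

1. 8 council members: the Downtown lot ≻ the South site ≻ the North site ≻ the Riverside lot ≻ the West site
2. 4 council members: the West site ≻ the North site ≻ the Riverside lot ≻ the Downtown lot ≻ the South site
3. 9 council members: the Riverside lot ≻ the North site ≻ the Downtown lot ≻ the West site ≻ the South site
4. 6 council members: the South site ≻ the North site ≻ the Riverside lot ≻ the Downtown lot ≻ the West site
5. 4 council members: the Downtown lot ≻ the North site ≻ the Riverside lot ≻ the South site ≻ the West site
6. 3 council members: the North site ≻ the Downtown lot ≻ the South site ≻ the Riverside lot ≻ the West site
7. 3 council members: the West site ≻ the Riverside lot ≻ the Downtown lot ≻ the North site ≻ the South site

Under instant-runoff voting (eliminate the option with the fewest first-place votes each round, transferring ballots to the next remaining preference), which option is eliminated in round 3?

the West site

Round 1: the Downtown lot 12, the North site 3, the South site 6, the West site 7, the Riverside lot 9. Eliminate the North site.
Round 2: the Downtown lot 15, the South site 6, the West site 7, the Riverside lot 9. Eliminate the South site.
Round 3: the Downtown lot 15, the West site 7, the Riverside lot 15. Eliminate the West site.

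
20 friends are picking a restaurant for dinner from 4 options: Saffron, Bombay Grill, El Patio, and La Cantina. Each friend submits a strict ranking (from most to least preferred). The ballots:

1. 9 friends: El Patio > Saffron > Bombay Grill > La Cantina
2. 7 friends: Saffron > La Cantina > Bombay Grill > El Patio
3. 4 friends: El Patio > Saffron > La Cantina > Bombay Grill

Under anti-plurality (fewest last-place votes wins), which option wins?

Last-place votes: Saffron 0, Bombay Grill 4, El Patio 7, La Cantina 9.
Saffron is ranked last by the fewest voters, so Saffron wins.

Saffron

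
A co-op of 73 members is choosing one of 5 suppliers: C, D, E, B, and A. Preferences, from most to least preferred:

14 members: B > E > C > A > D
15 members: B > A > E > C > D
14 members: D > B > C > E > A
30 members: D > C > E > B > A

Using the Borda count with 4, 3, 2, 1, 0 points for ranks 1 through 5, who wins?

B

C: 14·2 + 15·1 + 14·2 + 30·3 = 161
D: 14·0 + 15·0 + 14·4 + 30·4 = 176
E: 14·3 + 15·2 + 14·1 + 30·2 = 146
B: 14·4 + 15·4 + 14·3 + 30·1 = 188
A: 14·1 + 15·3 + 14·0 + 30·0 = 59
B has the highest Borda score (188).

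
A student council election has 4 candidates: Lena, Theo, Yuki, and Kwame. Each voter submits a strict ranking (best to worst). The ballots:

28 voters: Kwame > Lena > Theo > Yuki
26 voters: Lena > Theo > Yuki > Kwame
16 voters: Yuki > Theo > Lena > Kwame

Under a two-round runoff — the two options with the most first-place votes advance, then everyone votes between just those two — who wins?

Lena

Round 1 first-place votes: Lena 26, Theo 0, Yuki 16, Kwame 28.
Kwame and Lena advance.
Runoff: Kwame is preferred to Lena by 28 voters; Lena by 42.
Lena wins the runoff.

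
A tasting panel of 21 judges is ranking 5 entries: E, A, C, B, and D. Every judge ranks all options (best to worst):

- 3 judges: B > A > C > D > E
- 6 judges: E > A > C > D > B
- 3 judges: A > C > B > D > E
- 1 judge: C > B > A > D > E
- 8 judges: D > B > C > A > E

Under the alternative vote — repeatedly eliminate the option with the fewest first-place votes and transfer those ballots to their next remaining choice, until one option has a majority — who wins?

Round 1: E 6, A 3, C 1, B 3, D 8. Eliminate C.
Round 2: E 6, A 3, B 4, D 8. Eliminate A.
Round 3: E 6, B 7, D 8. Eliminate E.
Round 4: B 7, D 14. D has a majority.

D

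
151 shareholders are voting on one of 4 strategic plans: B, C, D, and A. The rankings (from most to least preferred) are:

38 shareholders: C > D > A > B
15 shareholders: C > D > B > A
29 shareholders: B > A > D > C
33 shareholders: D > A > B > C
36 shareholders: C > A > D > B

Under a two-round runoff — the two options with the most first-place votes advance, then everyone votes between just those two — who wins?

C

Round 1 first-place votes: B 29, C 89, D 33, A 0.
C and D advance.
Runoff: C is preferred to D by 89 voters; D by 62.
C wins the runoff.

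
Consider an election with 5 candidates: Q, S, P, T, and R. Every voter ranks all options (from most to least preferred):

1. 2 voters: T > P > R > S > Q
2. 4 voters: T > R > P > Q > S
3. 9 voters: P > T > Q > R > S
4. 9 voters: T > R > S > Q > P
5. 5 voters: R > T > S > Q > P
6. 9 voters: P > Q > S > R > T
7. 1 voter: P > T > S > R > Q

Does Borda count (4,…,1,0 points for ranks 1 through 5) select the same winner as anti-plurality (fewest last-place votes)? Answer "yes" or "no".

no

Borda — scores: Q 63, S 50, P 90, T 105, R 82. Winner: T.
Anti-plurality — last-place votes: Q 3, S 13, P 14, T 9, R 0. Winner: R.
The two methods disagree.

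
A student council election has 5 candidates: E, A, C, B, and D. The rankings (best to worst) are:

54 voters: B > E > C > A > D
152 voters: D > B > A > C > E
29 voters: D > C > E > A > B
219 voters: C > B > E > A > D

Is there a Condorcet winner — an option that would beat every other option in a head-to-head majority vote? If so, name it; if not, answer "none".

C

C vs E: 400–54 for C.
C vs A: 302–152 for C.
C vs B: 248–206 for C.
C vs D: 273–181 for C.
C beats every other option head-to-head.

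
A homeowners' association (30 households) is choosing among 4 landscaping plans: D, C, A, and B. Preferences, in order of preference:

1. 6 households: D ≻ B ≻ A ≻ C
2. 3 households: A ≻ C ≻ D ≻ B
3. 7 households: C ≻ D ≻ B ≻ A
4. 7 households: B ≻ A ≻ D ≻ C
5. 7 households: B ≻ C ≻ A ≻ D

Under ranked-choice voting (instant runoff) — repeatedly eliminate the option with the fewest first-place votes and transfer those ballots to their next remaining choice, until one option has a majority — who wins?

B

Round 1: D 6, C 7, A 3, B 14. Eliminate A.
Round 2: D 6, C 10, B 14. Eliminate D.
Round 3: C 10, B 20. B has a majority.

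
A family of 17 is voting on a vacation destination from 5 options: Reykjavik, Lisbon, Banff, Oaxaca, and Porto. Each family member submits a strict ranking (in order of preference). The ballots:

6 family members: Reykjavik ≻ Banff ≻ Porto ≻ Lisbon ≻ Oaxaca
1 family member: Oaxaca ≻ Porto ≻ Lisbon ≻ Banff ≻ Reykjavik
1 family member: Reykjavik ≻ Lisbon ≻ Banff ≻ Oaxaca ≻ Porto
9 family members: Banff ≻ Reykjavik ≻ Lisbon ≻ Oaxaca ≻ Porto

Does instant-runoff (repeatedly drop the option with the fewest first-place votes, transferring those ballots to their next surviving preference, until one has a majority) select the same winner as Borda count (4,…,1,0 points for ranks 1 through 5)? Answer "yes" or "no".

yes

Instant-runoff — R1 Reykjavik 7, Lisbon 0, Banff 9, Oaxaca 1, Porto 0 (Banff winner). Winner: Banff.
Borda — scores: Reykjavik 55, Lisbon 29, Banff 57, Oaxaca 14, Porto 15. Winner: Banff.
The two methods agree.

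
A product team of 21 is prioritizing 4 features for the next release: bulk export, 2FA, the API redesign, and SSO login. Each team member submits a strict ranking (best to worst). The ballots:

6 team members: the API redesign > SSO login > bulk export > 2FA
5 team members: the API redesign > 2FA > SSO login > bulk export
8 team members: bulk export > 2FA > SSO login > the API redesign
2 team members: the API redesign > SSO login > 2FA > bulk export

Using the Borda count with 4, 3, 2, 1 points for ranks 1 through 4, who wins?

bulk export: 6·2 + 5·1 + 8·4 + 2·1 = 51
2FA: 6·1 + 5·3 + 8·3 + 2·2 = 49
the API redesign: 6·4 + 5·4 + 8·1 + 2·4 = 60
SSO login: 6·3 + 5·2 + 8·2 + 2·3 = 50
the API redesign has the highest Borda score (60).

the API redesign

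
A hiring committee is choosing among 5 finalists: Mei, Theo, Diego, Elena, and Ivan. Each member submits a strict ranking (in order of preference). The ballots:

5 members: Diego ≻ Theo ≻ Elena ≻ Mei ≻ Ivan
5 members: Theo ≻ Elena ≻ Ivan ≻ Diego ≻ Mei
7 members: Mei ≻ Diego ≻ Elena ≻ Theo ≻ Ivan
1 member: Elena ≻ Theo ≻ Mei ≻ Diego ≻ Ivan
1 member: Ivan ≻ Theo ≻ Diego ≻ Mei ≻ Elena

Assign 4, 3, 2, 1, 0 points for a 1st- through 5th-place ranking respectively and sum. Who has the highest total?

Diego

Mei: 5·1 + 5·0 + 7·4 + 1·2 + 1·1 = 36
Theo: 5·3 + 5·4 + 7·1 + 1·3 + 1·3 = 48
Diego: 5·4 + 5·1 + 7·3 + 1·1 + 1·2 = 49
Elena: 5·2 + 5·3 + 7·2 + 1·4 + 1·0 = 43
Ivan: 5·0 + 5·2 + 7·0 + 1·0 + 1·4 = 14
Diego has the highest Borda score (49).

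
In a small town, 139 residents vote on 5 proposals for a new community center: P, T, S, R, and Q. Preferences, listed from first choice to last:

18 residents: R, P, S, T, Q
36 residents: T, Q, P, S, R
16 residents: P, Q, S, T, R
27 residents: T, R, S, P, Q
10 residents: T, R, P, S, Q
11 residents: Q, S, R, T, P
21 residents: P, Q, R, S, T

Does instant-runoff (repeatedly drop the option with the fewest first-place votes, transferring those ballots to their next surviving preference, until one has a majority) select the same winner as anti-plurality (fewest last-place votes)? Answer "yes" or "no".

no

Instant-runoff — R1 P 37, T 73, S 0, R 18, Q 11 (T winner). Winner: T.
Anti-plurality — last-place votes: P 11, T 21, S 0, R 52, Q 55. Winner: S.
The two methods disagree.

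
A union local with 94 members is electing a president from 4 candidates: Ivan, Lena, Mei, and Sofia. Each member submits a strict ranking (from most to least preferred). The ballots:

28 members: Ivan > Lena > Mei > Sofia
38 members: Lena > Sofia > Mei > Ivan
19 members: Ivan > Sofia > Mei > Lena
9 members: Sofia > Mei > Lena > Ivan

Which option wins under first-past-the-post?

Ivan

First-place votes: Ivan 47, Lena 38, Mei 0, Sofia 9.
Ivan has the most first-place votes.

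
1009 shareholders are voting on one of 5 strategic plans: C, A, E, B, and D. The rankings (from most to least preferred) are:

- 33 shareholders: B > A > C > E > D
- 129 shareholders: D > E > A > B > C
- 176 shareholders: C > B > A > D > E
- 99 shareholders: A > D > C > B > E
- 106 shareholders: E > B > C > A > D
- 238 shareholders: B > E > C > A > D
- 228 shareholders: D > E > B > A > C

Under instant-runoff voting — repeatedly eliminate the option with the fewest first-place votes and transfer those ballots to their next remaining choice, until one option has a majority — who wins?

Round 1: C 176, A 99, E 106, B 271, D 357. Eliminate A.
Round 2: C 176, E 106, B 271, D 456. Eliminate E.
Round 3: C 176, B 377, D 456. Eliminate C.
Round 4: B 553, D 456. B has a majority.

B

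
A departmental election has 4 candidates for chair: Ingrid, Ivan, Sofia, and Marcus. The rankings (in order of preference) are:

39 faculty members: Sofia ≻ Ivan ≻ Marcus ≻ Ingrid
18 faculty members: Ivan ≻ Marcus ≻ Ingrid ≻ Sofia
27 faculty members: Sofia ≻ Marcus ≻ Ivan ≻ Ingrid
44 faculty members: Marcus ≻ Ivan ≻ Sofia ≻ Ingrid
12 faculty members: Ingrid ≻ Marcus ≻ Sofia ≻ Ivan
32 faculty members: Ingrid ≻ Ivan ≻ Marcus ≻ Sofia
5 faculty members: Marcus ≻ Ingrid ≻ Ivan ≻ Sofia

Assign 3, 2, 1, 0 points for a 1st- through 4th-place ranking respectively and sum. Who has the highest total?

Ingrid: 39·0 + 18·1 + 27·0 + 44·0 + 12·3 + 32·3 + 5·2 = 160
Ivan: 39·2 + 18·3 + 27·1 + 44·2 + 12·0 + 32·2 + 5·1 = 316
Sofia: 39·3 + 18·0 + 27·3 + 44·1 + 12·1 + 32·0 + 5·0 = 254
Marcus: 39·1 + 18·2 + 27·2 + 44·3 + 12·2 + 32·1 + 5·3 = 332
Marcus has the highest Borda score (332).

Marcus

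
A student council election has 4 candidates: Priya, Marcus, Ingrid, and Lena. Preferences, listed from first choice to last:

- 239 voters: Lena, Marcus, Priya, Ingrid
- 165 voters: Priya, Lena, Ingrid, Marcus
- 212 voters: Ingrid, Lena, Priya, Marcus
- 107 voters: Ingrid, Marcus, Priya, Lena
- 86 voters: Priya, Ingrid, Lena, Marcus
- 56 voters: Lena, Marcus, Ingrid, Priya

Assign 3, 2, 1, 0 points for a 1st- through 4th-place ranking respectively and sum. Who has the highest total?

Priya: 239·1 + 165·3 + 212·1 + 107·1 + 86·3 + 56·0 = 1311
Marcus: 239·2 + 165·0 + 212·0 + 107·2 + 86·0 + 56·2 = 804
Ingrid: 239·0 + 165·1 + 212·3 + 107·3 + 86·2 + 56·1 = 1350
Lena: 239·3 + 165·2 + 212·2 + 107·0 + 86·1 + 56·3 = 1725
Lena has the highest Borda score (1725).

Lena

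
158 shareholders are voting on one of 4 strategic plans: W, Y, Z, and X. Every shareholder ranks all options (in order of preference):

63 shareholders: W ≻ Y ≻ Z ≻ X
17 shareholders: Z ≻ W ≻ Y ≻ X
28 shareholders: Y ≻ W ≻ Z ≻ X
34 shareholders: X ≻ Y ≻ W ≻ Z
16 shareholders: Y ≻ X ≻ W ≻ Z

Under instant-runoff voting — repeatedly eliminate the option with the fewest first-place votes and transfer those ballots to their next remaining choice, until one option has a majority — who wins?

W

Round 1: W 63, Y 44, Z 17, X 34. Eliminate Z.
Round 2: W 80, Y 44, X 34. W has a majority.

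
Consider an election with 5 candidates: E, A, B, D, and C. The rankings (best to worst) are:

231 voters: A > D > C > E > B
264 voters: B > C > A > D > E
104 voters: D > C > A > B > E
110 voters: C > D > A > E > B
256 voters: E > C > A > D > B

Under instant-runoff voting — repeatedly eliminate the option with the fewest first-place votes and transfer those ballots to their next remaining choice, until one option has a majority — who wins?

Round 1: E 256, A 231, B 264, D 104, C 110. Eliminate D.
Round 2: E 256, A 231, B 264, C 214. Eliminate C.
Round 3: E 256, A 445, B 264. Eliminate E.
Round 4: A 701, B 264. A has a majority.

A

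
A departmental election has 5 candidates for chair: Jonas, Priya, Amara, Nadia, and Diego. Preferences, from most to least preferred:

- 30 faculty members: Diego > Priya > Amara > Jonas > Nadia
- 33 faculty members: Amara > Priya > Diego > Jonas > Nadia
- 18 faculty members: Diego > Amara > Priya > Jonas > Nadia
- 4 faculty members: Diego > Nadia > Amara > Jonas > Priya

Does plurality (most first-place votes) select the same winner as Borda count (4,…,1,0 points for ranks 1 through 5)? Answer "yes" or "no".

yes

Plurality — first-place votes: Jonas 0, Priya 0, Amara 33, Nadia 0, Diego 52. Winner: Diego.
Borda — scores: Jonas 85, Priya 225, Amara 254, Nadia 12, Diego 274. Winner: Diego.
The two methods agree.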